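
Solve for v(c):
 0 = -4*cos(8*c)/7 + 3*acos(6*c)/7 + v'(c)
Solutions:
 v(c) = C1 - 3*c*acos(6*c)/7 + sqrt(1 - 36*c^2)/14 + sin(8*c)/14


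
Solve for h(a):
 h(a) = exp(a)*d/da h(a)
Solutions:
 h(a) = C1*exp(-exp(-a))


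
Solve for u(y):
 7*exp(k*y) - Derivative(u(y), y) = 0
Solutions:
 u(y) = C1 + 7*exp(k*y)/k


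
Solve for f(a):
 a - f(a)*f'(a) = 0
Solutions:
 f(a) = -sqrt(C1 + a^2)
 f(a) = sqrt(C1 + a^2)


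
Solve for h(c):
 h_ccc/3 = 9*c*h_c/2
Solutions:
 h(c) = C1 + Integral(C2*airyai(3*2^(2/3)*c/2) + C3*airybi(3*2^(2/3)*c/2), c)


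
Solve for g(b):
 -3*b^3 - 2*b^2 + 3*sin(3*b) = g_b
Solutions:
 g(b) = C1 - 3*b^4/4 - 2*b^3/3 - cos(3*b)


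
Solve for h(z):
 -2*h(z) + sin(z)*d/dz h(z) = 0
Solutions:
 h(z) = C1*(cos(z) - 1)/(cos(z) + 1)


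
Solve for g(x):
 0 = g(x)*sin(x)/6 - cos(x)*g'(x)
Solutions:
 g(x) = C1/cos(x)^(1/6)


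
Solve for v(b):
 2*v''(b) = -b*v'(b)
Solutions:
 v(b) = C1 + C2*erf(b/2)


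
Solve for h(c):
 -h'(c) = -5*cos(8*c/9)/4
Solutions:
 h(c) = C1 + 45*sin(8*c/9)/32


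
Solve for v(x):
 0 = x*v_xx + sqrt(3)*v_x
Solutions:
 v(x) = C1 + C2*x^(1 - sqrt(3))


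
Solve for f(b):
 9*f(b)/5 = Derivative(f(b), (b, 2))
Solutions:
 f(b) = C1*exp(-3*sqrt(5)*b/5) + C2*exp(3*sqrt(5)*b/5)


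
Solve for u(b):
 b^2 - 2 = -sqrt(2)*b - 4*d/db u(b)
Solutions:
 u(b) = C1 - b^3/12 - sqrt(2)*b^2/8 + b/2


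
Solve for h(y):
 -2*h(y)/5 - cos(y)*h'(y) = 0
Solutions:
 h(y) = C1*(sin(y) - 1)^(1/5)/(sin(y) + 1)^(1/5)


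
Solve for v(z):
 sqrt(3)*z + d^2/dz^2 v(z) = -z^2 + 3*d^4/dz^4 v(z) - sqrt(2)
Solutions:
 v(z) = C1 + C2*z + C3*exp(-sqrt(3)*z/3) + C4*exp(sqrt(3)*z/3) - z^4/12 - sqrt(3)*z^3/6 + z^2*(-3 - sqrt(2)/2)


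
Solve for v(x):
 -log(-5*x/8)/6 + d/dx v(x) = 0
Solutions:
 v(x) = C1 + x*log(-x)/6 + x*(-3*log(2) - 1 + log(5))/6


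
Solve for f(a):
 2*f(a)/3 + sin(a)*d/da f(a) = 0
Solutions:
 f(a) = C1*(cos(a) + 1)^(1/3)/(cos(a) - 1)^(1/3)


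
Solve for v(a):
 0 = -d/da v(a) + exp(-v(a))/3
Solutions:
 v(a) = log(C1 + a/3)


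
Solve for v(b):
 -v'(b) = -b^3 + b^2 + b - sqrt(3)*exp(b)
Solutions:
 v(b) = C1 + b^4/4 - b^3/3 - b^2/2 + sqrt(3)*exp(b)


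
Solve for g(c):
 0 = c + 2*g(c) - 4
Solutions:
 g(c) = 2 - c/2


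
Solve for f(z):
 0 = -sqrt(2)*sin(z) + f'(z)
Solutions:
 f(z) = C1 - sqrt(2)*cos(z)


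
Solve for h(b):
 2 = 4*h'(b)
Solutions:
 h(b) = C1 + b/2


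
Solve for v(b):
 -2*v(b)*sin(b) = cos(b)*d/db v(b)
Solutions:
 v(b) = C1*cos(b)^2


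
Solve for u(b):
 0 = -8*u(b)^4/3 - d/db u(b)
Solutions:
 u(b) = (-1 - sqrt(3)*I)*(1/(C1 + 8*b))^(1/3)/2
 u(b) = (-1 + sqrt(3)*I)*(1/(C1 + 8*b))^(1/3)/2
 u(b) = (1/(C1 + 8*b))^(1/3)


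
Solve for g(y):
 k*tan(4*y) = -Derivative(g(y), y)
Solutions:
 g(y) = C1 + k*log(cos(4*y))/4


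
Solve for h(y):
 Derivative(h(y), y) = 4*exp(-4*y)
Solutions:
 h(y) = C1 - exp(-4*y)


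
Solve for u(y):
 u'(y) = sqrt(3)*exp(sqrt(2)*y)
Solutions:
 u(y) = C1 + sqrt(6)*exp(sqrt(2)*y)/2


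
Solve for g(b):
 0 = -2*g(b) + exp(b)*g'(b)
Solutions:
 g(b) = C1*exp(-2*exp(-b))


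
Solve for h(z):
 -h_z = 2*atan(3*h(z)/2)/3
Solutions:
 Integral(1/atan(3*_y/2), (_y, h(z))) = C1 - 2*z/3


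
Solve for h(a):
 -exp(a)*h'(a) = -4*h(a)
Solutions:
 h(a) = C1*exp(-4*exp(-a))


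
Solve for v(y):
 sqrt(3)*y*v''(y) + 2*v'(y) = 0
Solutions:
 v(y) = C1 + C2*y^(1 - 2*sqrt(3)/3)


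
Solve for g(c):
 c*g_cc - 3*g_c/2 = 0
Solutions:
 g(c) = C1 + C2*c^(5/2)


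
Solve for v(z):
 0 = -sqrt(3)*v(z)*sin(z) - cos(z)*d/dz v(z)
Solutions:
 v(z) = C1*cos(z)^(sqrt(3))


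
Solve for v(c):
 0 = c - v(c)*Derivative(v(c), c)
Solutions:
 v(c) = -sqrt(C1 + c^2)
 v(c) = sqrt(C1 + c^2)


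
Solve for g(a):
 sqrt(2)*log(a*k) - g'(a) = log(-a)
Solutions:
 g(a) = C1 + a*(sqrt(2)*log(-k) - sqrt(2) + 1) - a*(1 - sqrt(2))*log(-a)


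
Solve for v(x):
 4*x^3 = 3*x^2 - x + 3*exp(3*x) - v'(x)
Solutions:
 v(x) = C1 - x^4 + x^3 - x^2/2 + exp(3*x)


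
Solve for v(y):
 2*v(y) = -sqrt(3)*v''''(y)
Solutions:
 v(y) = (C1*sin(2^(3/4)*3^(7/8)*y/6) + C2*cos(2^(3/4)*3^(7/8)*y/6))*exp(-2^(3/4)*3^(7/8)*y/6) + (C3*sin(2^(3/4)*3^(7/8)*y/6) + C4*cos(2^(3/4)*3^(7/8)*y/6))*exp(2^(3/4)*3^(7/8)*y/6)


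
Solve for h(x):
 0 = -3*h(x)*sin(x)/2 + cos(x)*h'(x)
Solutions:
 h(x) = C1/cos(x)^(3/2)


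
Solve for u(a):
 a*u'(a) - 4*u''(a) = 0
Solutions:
 u(a) = C1 + C2*erfi(sqrt(2)*a/4)


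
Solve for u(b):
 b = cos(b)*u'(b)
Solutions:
 u(b) = C1 + Integral(b/cos(b), b)


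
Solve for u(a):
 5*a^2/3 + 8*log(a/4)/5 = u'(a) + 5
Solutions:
 u(a) = C1 + 5*a^3/9 + 8*a*log(a)/5 - 33*a/5 - 16*a*log(2)/5


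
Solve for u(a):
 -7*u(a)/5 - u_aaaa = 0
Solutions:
 u(a) = (C1*sin(sqrt(2)*5^(3/4)*7^(1/4)*a/10) + C2*cos(sqrt(2)*5^(3/4)*7^(1/4)*a/10))*exp(-sqrt(2)*5^(3/4)*7^(1/4)*a/10) + (C3*sin(sqrt(2)*5^(3/4)*7^(1/4)*a/10) + C4*cos(sqrt(2)*5^(3/4)*7^(1/4)*a/10))*exp(sqrt(2)*5^(3/4)*7^(1/4)*a/10)


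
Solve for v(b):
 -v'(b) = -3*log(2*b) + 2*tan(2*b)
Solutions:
 v(b) = C1 + 3*b*log(b) - 3*b + 3*b*log(2) + log(cos(2*b))


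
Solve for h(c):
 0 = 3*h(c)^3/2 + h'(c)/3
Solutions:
 h(c) = -sqrt(-1/(C1 - 9*c))
 h(c) = sqrt(-1/(C1 - 9*c))


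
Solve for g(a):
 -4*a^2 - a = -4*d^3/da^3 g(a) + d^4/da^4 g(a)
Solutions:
 g(a) = C1 + C2*a + C3*a^2 + C4*exp(4*a) + a^5/60 + a^4/32 + a^3/32


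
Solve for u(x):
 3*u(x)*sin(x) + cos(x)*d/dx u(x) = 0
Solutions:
 u(x) = C1*cos(x)^3


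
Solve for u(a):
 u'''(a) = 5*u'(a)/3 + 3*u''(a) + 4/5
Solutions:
 u(a) = C1 + C2*exp(a*(9 - sqrt(141))/6) + C3*exp(a*(9 + sqrt(141))/6) - 12*a/25


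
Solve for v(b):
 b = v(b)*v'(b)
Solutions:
 v(b) = -sqrt(C1 + b^2)
 v(b) = sqrt(C1 + b^2)


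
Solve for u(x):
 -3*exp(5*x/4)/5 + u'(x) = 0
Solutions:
 u(x) = C1 + 12*exp(5*x/4)/25


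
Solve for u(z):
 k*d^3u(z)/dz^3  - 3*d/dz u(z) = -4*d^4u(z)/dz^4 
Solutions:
 u(z) = C1 + C2*exp(-z*(k^2/(k^3 + sqrt(-k^6 + (k^3 - 648)^2) - 648)^(1/3) + k + (k^3 + sqrt(-k^6 + (k^3 - 648)^2) - 648)^(1/3))/12) + C3*exp(z*(-4*k^2/((-1 + sqrt(3)*I)*(k^3 + sqrt(-k^6 + (k^3 - 648)^2) - 648)^(1/3)) - 2*k + (k^3 + sqrt(-k^6 + (k^3 - 648)^2) - 648)^(1/3) - sqrt(3)*I*(k^3 + sqrt(-k^6 + (k^3 - 648)^2) - 648)^(1/3))/24) + C4*exp(z*(4*k^2/((1 + sqrt(3)*I)*(k^3 + sqrt(-k^6 + (k^3 - 648)^2) - 648)^(1/3)) - 2*k + (k^3 + sqrt(-k^6 + (k^3 - 648)^2) - 648)^(1/3) + sqrt(3)*I*(k^3 + sqrt(-k^6 + (k^3 - 648)^2) - 648)^(1/3))/24)


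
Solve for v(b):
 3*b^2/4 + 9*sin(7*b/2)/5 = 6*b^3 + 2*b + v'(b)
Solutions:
 v(b) = C1 - 3*b^4/2 + b^3/4 - b^2 - 18*cos(7*b/2)/35


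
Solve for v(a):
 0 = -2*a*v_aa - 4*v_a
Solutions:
 v(a) = C1 + C2/a


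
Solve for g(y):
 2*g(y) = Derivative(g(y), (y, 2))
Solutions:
 g(y) = C1*exp(-sqrt(2)*y) + C2*exp(sqrt(2)*y)


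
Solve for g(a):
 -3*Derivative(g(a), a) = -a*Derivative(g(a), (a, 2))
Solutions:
 g(a) = C1 + C2*a^4


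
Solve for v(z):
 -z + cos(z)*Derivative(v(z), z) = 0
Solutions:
 v(z) = C1 + Integral(z/cos(z), z)


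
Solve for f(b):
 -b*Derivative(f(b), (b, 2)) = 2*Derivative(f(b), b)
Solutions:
 f(b) = C1 + C2/b


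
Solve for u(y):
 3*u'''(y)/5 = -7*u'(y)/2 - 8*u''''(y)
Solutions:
 u(y) = C1 + C2*exp(y*(-2 + (20*sqrt(490070) + 14001)^(-1/3) + (20*sqrt(490070) + 14001)^(1/3))/80)*sin(sqrt(3)*y*(-(20*sqrt(490070) + 14001)^(1/3) + (20*sqrt(490070) + 14001)^(-1/3))/80) + C3*exp(y*(-2 + (20*sqrt(490070) + 14001)^(-1/3) + (20*sqrt(490070) + 14001)^(1/3))/80)*cos(sqrt(3)*y*(-(20*sqrt(490070) + 14001)^(1/3) + (20*sqrt(490070) + 14001)^(-1/3))/80) + C4*exp(-y*((20*sqrt(490070) + 14001)^(-1/3) + 1 + (20*sqrt(490070) + 14001)^(1/3))/40)


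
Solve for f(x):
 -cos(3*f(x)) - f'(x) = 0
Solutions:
 f(x) = -asin((C1 + exp(6*x))/(C1 - exp(6*x)))/3 + pi/3
 f(x) = asin((C1 + exp(6*x))/(C1 - exp(6*x)))/3


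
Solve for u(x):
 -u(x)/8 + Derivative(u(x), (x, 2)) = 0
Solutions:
 u(x) = C1*exp(-sqrt(2)*x/4) + C2*exp(sqrt(2)*x/4)


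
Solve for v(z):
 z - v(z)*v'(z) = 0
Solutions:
 v(z) = -sqrt(C1 + z^2)
 v(z) = sqrt(C1 + z^2)


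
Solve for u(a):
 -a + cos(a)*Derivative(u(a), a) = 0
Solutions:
 u(a) = C1 + Integral(a/cos(a), a)


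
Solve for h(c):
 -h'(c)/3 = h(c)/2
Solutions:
 h(c) = C1*exp(-3*c/2)


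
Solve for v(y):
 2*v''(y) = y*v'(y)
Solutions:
 v(y) = C1 + C2*erfi(y/2)


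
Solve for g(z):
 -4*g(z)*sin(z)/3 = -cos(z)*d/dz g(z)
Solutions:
 g(z) = C1/cos(z)^(4/3)


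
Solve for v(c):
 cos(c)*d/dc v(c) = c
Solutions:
 v(c) = C1 + Integral(c/cos(c), c)


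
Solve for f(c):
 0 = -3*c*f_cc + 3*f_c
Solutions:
 f(c) = C1 + C2*c^2


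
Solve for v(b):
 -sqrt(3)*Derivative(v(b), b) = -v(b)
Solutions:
 v(b) = C1*exp(sqrt(3)*b/3)


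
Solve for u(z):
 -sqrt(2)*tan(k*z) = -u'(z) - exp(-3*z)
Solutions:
 u(z) = C1 - Piecewise((-exp(-3*z)/3 - sqrt(2)*log(tan(k*z)^2 + 1)/(2*k), Ne(k, 0)), (-exp(-3*z)/3, True))


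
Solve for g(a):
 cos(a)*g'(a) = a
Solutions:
 g(a) = C1 + Integral(a/cos(a), a)


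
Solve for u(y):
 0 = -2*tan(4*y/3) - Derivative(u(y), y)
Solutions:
 u(y) = C1 + 3*log(cos(4*y/3))/2


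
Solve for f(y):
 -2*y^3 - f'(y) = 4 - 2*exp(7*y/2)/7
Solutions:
 f(y) = C1 - y^4/2 - 4*y + 4*exp(7*y/2)/49


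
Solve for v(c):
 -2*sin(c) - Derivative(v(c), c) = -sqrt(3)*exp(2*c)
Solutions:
 v(c) = C1 + sqrt(3)*exp(2*c)/2 + 2*cos(c)


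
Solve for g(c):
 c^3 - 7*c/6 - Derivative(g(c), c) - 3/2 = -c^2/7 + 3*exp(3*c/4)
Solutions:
 g(c) = C1 + c^4/4 + c^3/21 - 7*c^2/12 - 3*c/2 - 4*exp(3*c/4)


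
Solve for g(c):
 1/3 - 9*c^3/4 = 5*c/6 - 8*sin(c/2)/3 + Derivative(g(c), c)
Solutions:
 g(c) = C1 - 9*c^4/16 - 5*c^2/12 + c/3 - 16*cos(c/2)/3


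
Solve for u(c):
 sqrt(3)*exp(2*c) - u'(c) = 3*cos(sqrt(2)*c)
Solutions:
 u(c) = C1 + sqrt(3)*exp(2*c)/2 - 3*sqrt(2)*sin(sqrt(2)*c)/2


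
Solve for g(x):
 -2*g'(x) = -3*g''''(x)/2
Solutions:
 g(x) = C1 + C4*exp(6^(2/3)*x/3) + (C2*sin(2^(2/3)*3^(1/6)*x/2) + C3*cos(2^(2/3)*3^(1/6)*x/2))*exp(-6^(2/3)*x/6)


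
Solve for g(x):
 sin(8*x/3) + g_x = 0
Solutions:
 g(x) = C1 + 3*cos(8*x/3)/8


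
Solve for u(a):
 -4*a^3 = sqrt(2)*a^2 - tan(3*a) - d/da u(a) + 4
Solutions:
 u(a) = C1 + a^4 + sqrt(2)*a^3/3 + 4*a + log(cos(3*a))/3


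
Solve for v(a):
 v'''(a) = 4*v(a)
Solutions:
 v(a) = C3*exp(2^(2/3)*a) + (C1*sin(2^(2/3)*sqrt(3)*a/2) + C2*cos(2^(2/3)*sqrt(3)*a/2))*exp(-2^(2/3)*a/2)


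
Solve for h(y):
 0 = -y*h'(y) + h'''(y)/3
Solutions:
 h(y) = C1 + Integral(C2*airyai(3^(1/3)*y) + C3*airybi(3^(1/3)*y), y)


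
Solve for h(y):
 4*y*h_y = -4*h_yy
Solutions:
 h(y) = C1 + C2*erf(sqrt(2)*y/2)


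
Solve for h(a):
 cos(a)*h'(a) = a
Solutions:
 h(a) = C1 + Integral(a/cos(a), a)


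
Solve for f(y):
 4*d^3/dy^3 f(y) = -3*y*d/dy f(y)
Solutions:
 f(y) = C1 + Integral(C2*airyai(-6^(1/3)*y/2) + C3*airybi(-6^(1/3)*y/2), y)


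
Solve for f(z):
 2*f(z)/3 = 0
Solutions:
 f(z) = 0


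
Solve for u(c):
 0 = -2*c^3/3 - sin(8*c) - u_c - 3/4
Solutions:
 u(c) = C1 - c^4/6 - 3*c/4 + cos(8*c)/8


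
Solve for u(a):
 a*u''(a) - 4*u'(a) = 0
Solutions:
 u(a) = C1 + C2*a^5


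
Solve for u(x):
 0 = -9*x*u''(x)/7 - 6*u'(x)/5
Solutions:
 u(x) = C1 + C2*x^(1/15)


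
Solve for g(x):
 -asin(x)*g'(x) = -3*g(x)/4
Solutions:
 g(x) = C1*exp(3*Integral(1/asin(x), x)/4)


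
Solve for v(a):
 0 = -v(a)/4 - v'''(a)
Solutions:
 v(a) = C3*exp(-2^(1/3)*a/2) + (C1*sin(2^(1/3)*sqrt(3)*a/4) + C2*cos(2^(1/3)*sqrt(3)*a/4))*exp(2^(1/3)*a/4)


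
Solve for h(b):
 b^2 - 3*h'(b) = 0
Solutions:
 h(b) = C1 + b^3/9


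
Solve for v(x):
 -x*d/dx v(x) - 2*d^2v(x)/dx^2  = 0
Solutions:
 v(x) = C1 + C2*erf(x/2)


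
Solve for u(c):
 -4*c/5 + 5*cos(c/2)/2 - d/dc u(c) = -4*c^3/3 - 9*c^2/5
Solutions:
 u(c) = C1 + c^4/3 + 3*c^3/5 - 2*c^2/5 + 5*sin(c/2)


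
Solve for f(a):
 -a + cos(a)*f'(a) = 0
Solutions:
 f(a) = C1 + Integral(a/cos(a), a)


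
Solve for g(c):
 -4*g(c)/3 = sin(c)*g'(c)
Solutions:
 g(c) = C1*(cos(c) + 1)^(2/3)/(cos(c) - 1)^(2/3)


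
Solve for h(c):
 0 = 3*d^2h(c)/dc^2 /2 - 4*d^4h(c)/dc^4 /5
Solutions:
 h(c) = C1 + C2*c + C3*exp(-sqrt(30)*c/4) + C4*exp(sqrt(30)*c/4)


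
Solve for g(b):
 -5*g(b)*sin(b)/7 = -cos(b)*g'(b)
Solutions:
 g(b) = C1/cos(b)^(5/7)


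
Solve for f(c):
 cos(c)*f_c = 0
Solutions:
 f(c) = C1


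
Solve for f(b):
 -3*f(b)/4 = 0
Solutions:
 f(b) = 0


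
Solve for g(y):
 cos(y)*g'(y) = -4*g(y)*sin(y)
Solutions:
 g(y) = C1*cos(y)^4


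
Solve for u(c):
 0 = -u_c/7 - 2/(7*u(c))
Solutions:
 u(c) = -sqrt(C1 - 4*c)
 u(c) = sqrt(C1 - 4*c)


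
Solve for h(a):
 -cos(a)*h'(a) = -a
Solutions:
 h(a) = C1 + Integral(a/cos(a), a)


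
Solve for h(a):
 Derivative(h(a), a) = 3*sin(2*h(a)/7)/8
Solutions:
 -3*a/8 + 7*log(cos(2*h(a)/7) - 1)/4 - 7*log(cos(2*h(a)/7) + 1)/4 = C1


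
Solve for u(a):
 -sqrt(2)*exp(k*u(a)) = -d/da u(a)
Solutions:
 u(a) = Piecewise((log(-1/(C1*k + sqrt(2)*a*k))/k, Ne(k, 0)), (nan, True))
 u(a) = Piecewise((C1 + sqrt(2)*a, Eq(k, 0)), (nan, True))


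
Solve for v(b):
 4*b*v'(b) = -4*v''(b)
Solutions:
 v(b) = C1 + C2*erf(sqrt(2)*b/2)


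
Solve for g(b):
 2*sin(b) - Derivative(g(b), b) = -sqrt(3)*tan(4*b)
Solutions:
 g(b) = C1 - sqrt(3)*log(cos(4*b))/4 - 2*cos(b)


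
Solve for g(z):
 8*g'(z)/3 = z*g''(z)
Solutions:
 g(z) = C1 + C2*z^(11/3)


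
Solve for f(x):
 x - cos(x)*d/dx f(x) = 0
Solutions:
 f(x) = C1 + Integral(x/cos(x), x)


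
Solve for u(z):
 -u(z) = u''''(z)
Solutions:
 u(z) = (C1*sin(sqrt(2)*z/2) + C2*cos(sqrt(2)*z/2))*exp(-sqrt(2)*z/2) + (C3*sin(sqrt(2)*z/2) + C4*cos(sqrt(2)*z/2))*exp(sqrt(2)*z/2)


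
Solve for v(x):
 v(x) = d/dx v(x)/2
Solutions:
 v(x) = C1*exp(2*x)


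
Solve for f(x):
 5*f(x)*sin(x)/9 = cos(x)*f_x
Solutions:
 f(x) = C1/cos(x)^(5/9)


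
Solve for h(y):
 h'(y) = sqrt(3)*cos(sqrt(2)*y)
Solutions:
 h(y) = C1 + sqrt(6)*sin(sqrt(2)*y)/2


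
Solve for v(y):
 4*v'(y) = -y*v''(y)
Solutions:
 v(y) = C1 + C2/y^3


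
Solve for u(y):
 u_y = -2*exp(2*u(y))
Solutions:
 u(y) = log(-sqrt(-1/(C1 - 2*y))) - log(2)/2
 u(y) = log(-1/(C1 - 2*y))/2 - log(2)/2


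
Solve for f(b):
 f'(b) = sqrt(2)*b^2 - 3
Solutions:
 f(b) = C1 + sqrt(2)*b^3/3 - 3*b


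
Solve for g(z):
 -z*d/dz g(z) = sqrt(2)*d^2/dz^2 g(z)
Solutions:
 g(z) = C1 + C2*erf(2^(1/4)*z/2)


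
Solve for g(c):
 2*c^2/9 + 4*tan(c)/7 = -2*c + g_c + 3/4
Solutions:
 g(c) = C1 + 2*c^3/27 + c^2 - 3*c/4 - 4*log(cos(c))/7


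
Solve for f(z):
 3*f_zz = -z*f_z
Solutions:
 f(z) = C1 + C2*erf(sqrt(6)*z/6)


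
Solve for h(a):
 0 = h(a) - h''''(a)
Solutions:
 h(a) = C1*exp(-a) + C2*exp(a) + C3*sin(a) + C4*cos(a)


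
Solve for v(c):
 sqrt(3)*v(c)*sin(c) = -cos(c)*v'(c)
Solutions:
 v(c) = C1*cos(c)^(sqrt(3))


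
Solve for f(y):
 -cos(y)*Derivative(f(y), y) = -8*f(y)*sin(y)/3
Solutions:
 f(y) = C1/cos(y)^(8/3)


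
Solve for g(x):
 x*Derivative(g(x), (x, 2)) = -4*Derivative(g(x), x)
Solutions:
 g(x) = C1 + C2/x^3


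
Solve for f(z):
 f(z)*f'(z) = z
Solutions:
 f(z) = -sqrt(C1 + z^2)
 f(z) = sqrt(C1 + z^2)


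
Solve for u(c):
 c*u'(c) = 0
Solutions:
 u(c) = C1


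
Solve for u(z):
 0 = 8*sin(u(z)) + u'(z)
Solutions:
 u(z) = -acos((-C1 - exp(16*z))/(C1 - exp(16*z))) + 2*pi
 u(z) = acos((-C1 - exp(16*z))/(C1 - exp(16*z)))


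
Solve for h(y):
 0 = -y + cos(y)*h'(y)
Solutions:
 h(y) = C1 + Integral(y/cos(y), y)


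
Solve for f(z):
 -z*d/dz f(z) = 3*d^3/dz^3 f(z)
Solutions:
 f(z) = C1 + Integral(C2*airyai(-3^(2/3)*z/3) + C3*airybi(-3^(2/3)*z/3), z)


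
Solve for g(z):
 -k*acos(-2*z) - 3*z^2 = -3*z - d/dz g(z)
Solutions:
 g(z) = C1 + k*(z*acos(-2*z) + sqrt(1 - 4*z^2)/2) + z^3 - 3*z^2/2


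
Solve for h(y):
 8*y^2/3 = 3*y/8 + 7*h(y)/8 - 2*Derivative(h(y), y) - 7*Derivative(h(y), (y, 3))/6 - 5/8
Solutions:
 h(y) = C1*exp(7^(1/3)*y*(-(147 + sqrt(50281))^(1/3) + 16*7^(1/3)/(147 + sqrt(50281))^(1/3))/28)*sin(sqrt(3)*7^(1/3)*y*(16*7^(1/3)/(147 + sqrt(50281))^(1/3) + (147 + sqrt(50281))^(1/3))/28) + C2*exp(7^(1/3)*y*(-(147 + sqrt(50281))^(1/3) + 16*7^(1/3)/(147 + sqrt(50281))^(1/3))/28)*cos(sqrt(3)*7^(1/3)*y*(16*7^(1/3)/(147 + sqrt(50281))^(1/3) + (147 + sqrt(50281))^(1/3))/28) + C3*exp(-7^(1/3)*y*(-(147 + sqrt(50281))^(1/3) + 16*7^(1/3)/(147 + sqrt(50281))^(1/3))/14) + 64*y^2/21 + 1985*y/147 + 32495/1029


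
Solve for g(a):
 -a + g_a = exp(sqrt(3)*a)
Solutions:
 g(a) = C1 + a^2/2 + sqrt(3)*exp(sqrt(3)*a)/3


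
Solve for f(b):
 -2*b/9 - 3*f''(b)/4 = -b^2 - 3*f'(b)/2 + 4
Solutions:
 f(b) = C1 + C2*exp(2*b) - 2*b^3/9 - 7*b^2/27 + 65*b/27


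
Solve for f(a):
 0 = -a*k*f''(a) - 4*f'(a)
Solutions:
 f(a) = C1 + a^(((re(k) - 4)*re(k) + im(k)^2)/(re(k)^2 + im(k)^2))*(C2*sin(4*log(a)*Abs(im(k))/(re(k)^2 + im(k)^2)) + C3*cos(4*log(a)*im(k)/(re(k)^2 + im(k)^2)))


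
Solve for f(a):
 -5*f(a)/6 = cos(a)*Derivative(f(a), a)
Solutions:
 f(a) = C1*(sin(a) - 1)^(5/12)/(sin(a) + 1)^(5/12)


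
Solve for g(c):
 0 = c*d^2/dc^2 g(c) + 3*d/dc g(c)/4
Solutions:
 g(c) = C1 + C2*c^(1/4)


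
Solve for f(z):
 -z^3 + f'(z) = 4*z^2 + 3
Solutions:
 f(z) = C1 + z^4/4 + 4*z^3/3 + 3*z


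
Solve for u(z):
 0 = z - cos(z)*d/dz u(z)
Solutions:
 u(z) = C1 + Integral(z/cos(z), z)


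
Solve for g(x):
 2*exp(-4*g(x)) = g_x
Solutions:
 g(x) = log(-I*(C1 + 8*x)^(1/4))
 g(x) = log(I*(C1 + 8*x)^(1/4))
 g(x) = log(-(C1 + 8*x)^(1/4))
 g(x) = log(C1 + 8*x)/4


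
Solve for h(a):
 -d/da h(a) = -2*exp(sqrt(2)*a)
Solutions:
 h(a) = C1 + sqrt(2)*exp(sqrt(2)*a)


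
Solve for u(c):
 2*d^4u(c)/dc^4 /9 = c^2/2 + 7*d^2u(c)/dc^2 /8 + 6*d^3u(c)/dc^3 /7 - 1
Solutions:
 u(c) = C1 + C2*c + C3*exp(3*c*(18 - sqrt(667))/28) + C4*exp(3*c*(18 + sqrt(667))/28) - c^4/21 + 64*c^3/343 - 18460*c^2/151263


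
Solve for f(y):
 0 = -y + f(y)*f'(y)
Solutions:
 f(y) = -sqrt(C1 + y^2)
 f(y) = sqrt(C1 + y^2)


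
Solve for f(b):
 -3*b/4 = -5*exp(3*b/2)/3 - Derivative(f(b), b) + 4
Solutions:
 f(b) = C1 + 3*b^2/8 + 4*b - 10*exp(3*b/2)/9


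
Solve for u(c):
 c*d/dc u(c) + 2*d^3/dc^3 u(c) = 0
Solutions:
 u(c) = C1 + Integral(C2*airyai(-2^(2/3)*c/2) + C3*airybi(-2^(2/3)*c/2), c)


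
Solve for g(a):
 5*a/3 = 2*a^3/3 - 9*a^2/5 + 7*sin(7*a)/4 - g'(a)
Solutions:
 g(a) = C1 + a^4/6 - 3*a^3/5 - 5*a^2/6 - cos(7*a)/4


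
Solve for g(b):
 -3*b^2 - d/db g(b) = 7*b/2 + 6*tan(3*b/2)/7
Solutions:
 g(b) = C1 - b^3 - 7*b^2/4 + 4*log(cos(3*b/2))/7


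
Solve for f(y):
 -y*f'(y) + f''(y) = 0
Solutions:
 f(y) = C1 + C2*erfi(sqrt(2)*y/2)


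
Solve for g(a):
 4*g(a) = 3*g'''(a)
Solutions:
 g(a) = C3*exp(6^(2/3)*a/3) + (C1*sin(2^(2/3)*3^(1/6)*a/2) + C2*cos(2^(2/3)*3^(1/6)*a/2))*exp(-6^(2/3)*a/6)


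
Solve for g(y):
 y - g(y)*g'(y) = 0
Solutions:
 g(y) = -sqrt(C1 + y^2)
 g(y) = sqrt(C1 + y^2)


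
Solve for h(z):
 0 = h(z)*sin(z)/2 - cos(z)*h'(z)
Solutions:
 h(z) = C1/sqrt(cos(z))


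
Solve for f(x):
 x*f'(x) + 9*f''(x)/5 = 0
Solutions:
 f(x) = C1 + C2*erf(sqrt(10)*x/6)


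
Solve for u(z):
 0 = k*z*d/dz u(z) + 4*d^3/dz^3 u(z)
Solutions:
 u(z) = C1 + Integral(C2*airyai(2^(1/3)*z*(-k)^(1/3)/2) + C3*airybi(2^(1/3)*z*(-k)^(1/3)/2), z)


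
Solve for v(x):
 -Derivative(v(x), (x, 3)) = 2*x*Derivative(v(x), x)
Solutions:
 v(x) = C1 + Integral(C2*airyai(-2^(1/3)*x) + C3*airybi(-2^(1/3)*x), x)


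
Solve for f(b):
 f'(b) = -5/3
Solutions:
 f(b) = C1 - 5*b/3


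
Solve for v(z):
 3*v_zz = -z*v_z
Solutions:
 v(z) = C1 + C2*erf(sqrt(6)*z/6)


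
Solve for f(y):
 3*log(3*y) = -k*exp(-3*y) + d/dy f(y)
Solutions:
 f(y) = C1 - k*exp(-3*y)/3 + 3*y*log(y) + 3*y*(-1 + log(3))


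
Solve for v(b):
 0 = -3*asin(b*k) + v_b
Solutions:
 v(b) = C1 + 3*Piecewise((b*asin(b*k) + sqrt(-b^2*k^2 + 1)/k, Ne(k, 0)), (0, True))


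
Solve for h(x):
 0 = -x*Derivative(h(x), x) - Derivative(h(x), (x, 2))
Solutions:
 h(x) = C1 + C2*erf(sqrt(2)*x/2)


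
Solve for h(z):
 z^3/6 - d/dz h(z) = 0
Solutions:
 h(z) = C1 + z^4/24


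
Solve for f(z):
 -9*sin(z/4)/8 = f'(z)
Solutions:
 f(z) = C1 + 9*cos(z/4)/2


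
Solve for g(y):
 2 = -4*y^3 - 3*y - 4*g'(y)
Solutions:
 g(y) = C1 - y^4/4 - 3*y^2/8 - y/2


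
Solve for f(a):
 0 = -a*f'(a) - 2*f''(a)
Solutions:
 f(a) = C1 + C2*erf(a/2)


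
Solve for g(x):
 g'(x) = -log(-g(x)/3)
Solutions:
 Integral(1/(log(-_y) - log(3)), (_y, g(x))) = C1 - x


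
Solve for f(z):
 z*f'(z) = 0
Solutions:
 f(z) = C1


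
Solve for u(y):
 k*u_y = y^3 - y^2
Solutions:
 u(y) = C1 + y^4/(4*k) - y^3/(3*k)


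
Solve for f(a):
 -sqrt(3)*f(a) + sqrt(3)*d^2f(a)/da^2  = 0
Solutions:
 f(a) = C1*exp(-a) + C2*exp(a)


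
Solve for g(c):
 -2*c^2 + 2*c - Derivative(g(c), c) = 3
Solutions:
 g(c) = C1 - 2*c^3/3 + c^2 - 3*c


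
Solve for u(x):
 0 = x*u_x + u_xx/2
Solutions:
 u(x) = C1 + C2*erf(x)


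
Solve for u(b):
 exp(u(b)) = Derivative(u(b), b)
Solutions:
 u(b) = log(-1/(C1 + b))


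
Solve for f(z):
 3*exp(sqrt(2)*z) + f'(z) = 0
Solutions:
 f(z) = C1 - 3*sqrt(2)*exp(sqrt(2)*z)/2


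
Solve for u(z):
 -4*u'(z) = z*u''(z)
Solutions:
 u(z) = C1 + C2/z^3


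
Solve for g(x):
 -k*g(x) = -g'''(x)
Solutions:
 g(x) = C1*exp(k^(1/3)*x) + C2*exp(k^(1/3)*x*(-1 + sqrt(3)*I)/2) + C3*exp(-k^(1/3)*x*(1 + sqrt(3)*I)/2)


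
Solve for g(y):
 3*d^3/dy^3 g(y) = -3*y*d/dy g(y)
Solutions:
 g(y) = C1 + Integral(C2*airyai(-y) + C3*airybi(-y), y)


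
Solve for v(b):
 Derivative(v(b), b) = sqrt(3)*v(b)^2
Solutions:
 v(b) = -1/(C1 + sqrt(3)*b)


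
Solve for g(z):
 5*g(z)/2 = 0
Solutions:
 g(z) = 0


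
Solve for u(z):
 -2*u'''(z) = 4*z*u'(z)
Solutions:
 u(z) = C1 + Integral(C2*airyai(-2^(1/3)*z) + C3*airybi(-2^(1/3)*z), z)


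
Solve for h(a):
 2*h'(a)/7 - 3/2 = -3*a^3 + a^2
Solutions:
 h(a) = C1 - 21*a^4/8 + 7*a^3/6 + 21*a/4


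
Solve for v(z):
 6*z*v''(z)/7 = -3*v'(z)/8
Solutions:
 v(z) = C1 + C2*z^(9/16)


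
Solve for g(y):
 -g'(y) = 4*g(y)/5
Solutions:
 g(y) = C1*exp(-4*y/5)


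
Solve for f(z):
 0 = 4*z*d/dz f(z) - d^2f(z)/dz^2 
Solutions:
 f(z) = C1 + C2*erfi(sqrt(2)*z)


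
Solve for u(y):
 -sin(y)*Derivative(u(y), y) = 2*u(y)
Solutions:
 u(y) = C1*(cos(y) + 1)/(cos(y) - 1)


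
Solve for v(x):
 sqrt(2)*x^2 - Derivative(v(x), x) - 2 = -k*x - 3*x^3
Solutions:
 v(x) = C1 + k*x^2/2 + 3*x^4/4 + sqrt(2)*x^3/3 - 2*x


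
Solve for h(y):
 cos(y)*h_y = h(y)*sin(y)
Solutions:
 h(y) = C1/cos(y)


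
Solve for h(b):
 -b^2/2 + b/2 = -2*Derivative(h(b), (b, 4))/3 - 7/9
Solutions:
 h(b) = C1 + C2*b + C3*b^2 + C4*b^3 + b^6/480 - b^5/160 - 7*b^4/144


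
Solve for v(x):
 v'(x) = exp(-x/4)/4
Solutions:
 v(x) = C1 - 1/exp(x)^(1/4)


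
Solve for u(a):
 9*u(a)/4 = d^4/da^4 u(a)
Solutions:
 u(a) = C1*exp(-sqrt(6)*a/2) + C2*exp(sqrt(6)*a/2) + C3*sin(sqrt(6)*a/2) + C4*cos(sqrt(6)*a/2)


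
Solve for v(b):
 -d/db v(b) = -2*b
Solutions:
 v(b) = C1 + b^2


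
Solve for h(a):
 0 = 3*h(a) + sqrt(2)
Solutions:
 h(a) = -sqrt(2)/3


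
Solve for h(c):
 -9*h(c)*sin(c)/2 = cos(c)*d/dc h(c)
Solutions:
 h(c) = C1*cos(c)^(9/2)


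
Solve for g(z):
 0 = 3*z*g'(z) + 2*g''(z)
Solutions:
 g(z) = C1 + C2*erf(sqrt(3)*z/2)


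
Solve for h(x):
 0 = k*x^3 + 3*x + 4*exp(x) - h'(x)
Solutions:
 h(x) = C1 + k*x^4/4 + 3*x^2/2 + 4*exp(x)


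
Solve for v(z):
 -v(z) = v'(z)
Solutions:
 v(z) = C1*exp(-z)


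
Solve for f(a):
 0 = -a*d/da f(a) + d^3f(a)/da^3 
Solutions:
 f(a) = C1 + Integral(C2*airyai(a) + C3*airybi(a), a)


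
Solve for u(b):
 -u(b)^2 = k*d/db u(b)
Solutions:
 u(b) = k/(C1*k + b)


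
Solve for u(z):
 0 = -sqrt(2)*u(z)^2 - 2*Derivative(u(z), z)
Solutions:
 u(z) = 2/(C1 + sqrt(2)*z)


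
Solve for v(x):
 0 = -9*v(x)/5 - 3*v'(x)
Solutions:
 v(x) = C1*exp(-3*x/5)


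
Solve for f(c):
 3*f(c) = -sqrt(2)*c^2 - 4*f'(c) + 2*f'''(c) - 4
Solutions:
 f(c) = C1*exp(-6^(1/3)*c*(4*6^(1/3)/(sqrt(345) + 27)^(1/3) + (sqrt(345) + 27)^(1/3))/12)*sin(2^(1/3)*3^(1/6)*c*(-3^(2/3)*(sqrt(345) + 27)^(1/3)/12 + 2^(1/3)/(sqrt(345) + 27)^(1/3))) + C2*exp(-6^(1/3)*c*(4*6^(1/3)/(sqrt(345) + 27)^(1/3) + (sqrt(345) + 27)^(1/3))/12)*cos(2^(1/3)*3^(1/6)*c*(-3^(2/3)*(sqrt(345) + 27)^(1/3)/12 + 2^(1/3)/(sqrt(345) + 27)^(1/3))) + C3*exp(6^(1/3)*c*(4*6^(1/3)/(sqrt(345) + 27)^(1/3) + (sqrt(345) + 27)^(1/3))/6) - sqrt(2)*c^2/3 + 8*sqrt(2)*c/9 - 32*sqrt(2)/27 - 4/3


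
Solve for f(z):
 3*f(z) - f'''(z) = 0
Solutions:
 f(z) = C3*exp(3^(1/3)*z) + (C1*sin(3^(5/6)*z/2) + C2*cos(3^(5/6)*z/2))*exp(-3^(1/3)*z/2)


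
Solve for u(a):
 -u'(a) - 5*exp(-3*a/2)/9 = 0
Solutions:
 u(a) = C1 + 10*exp(-3*a/2)/27


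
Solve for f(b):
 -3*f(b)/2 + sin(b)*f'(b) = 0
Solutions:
 f(b) = C1*(cos(b) - 1)^(3/4)/(cos(b) + 1)^(3/4)


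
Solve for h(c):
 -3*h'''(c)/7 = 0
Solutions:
 h(c) = C1 + C2*c + C3*c^2


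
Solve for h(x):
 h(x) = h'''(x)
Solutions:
 h(x) = C3*exp(x) + (C1*sin(sqrt(3)*x/2) + C2*cos(sqrt(3)*x/2))*exp(-x/2)


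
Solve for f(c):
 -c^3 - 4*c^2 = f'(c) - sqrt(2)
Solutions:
 f(c) = C1 - c^4/4 - 4*c^3/3 + sqrt(2)*c


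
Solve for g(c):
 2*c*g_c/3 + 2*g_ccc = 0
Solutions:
 g(c) = C1 + Integral(C2*airyai(-3^(2/3)*c/3) + C3*airybi(-3^(2/3)*c/3), c)


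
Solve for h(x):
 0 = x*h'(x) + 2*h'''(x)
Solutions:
 h(x) = C1 + Integral(C2*airyai(-2^(2/3)*x/2) + C3*airybi(-2^(2/3)*x/2), x)


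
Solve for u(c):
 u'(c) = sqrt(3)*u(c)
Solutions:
 u(c) = C1*exp(sqrt(3)*c)


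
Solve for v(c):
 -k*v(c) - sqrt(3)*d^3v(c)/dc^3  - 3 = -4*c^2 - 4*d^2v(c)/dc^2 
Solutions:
 v(c) = C1*exp(c*(2^(2/3)*sqrt(3)*(81*k + sqrt((81*k - 128)^2 - 16384) - 128)^(1/3) - 3*2^(2/3)*I*(81*k + sqrt((81*k - 128)^2 - 16384) - 128)^(1/3) + 16*sqrt(3) - 384*2^(1/3)/((-sqrt(3) + 3*I)*(81*k + sqrt((81*k - 128)^2 - 16384) - 128)^(1/3)))/36) + C2*exp(c*(2^(2/3)*sqrt(3)*(81*k + sqrt((81*k - 128)^2 - 16384) - 128)^(1/3) + 3*2^(2/3)*I*(81*k + sqrt((81*k - 128)^2 - 16384) - 128)^(1/3) + 16*sqrt(3) + 384*2^(1/3)/((sqrt(3) + 3*I)*(81*k + sqrt((81*k - 128)^2 - 16384) - 128)^(1/3)))/36) + C3*exp(sqrt(3)*c*(-2^(2/3)*(81*k + sqrt((81*k - 128)^2 - 16384) - 128)^(1/3) + 8 - 32*2^(1/3)/(81*k + sqrt((81*k - 128)^2 - 16384) - 128)^(1/3))/18) + 4*c^2/k - 3/k + 32/k^2


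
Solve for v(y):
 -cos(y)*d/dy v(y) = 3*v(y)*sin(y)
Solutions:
 v(y) = C1*cos(y)^3


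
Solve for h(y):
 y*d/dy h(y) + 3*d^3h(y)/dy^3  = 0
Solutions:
 h(y) = C1 + Integral(C2*airyai(-3^(2/3)*y/3) + C3*airybi(-3^(2/3)*y/3), y)


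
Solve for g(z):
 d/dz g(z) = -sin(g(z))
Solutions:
 g(z) = -acos((-C1 - exp(2*z))/(C1 - exp(2*z))) + 2*pi
 g(z) = acos((-C1 - exp(2*z))/(C1 - exp(2*z)))


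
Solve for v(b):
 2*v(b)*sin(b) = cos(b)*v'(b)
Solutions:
 v(b) = C1/cos(b)^2


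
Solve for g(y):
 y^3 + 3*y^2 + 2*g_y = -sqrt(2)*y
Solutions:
 g(y) = C1 - y^4/8 - y^3/2 - sqrt(2)*y^2/4


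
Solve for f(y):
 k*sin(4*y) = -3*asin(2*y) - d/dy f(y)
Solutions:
 f(y) = C1 + k*cos(4*y)/4 - 3*y*asin(2*y) - 3*sqrt(1 - 4*y^2)/2


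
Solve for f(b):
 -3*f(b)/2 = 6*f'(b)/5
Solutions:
 f(b) = C1*exp(-5*b/4)


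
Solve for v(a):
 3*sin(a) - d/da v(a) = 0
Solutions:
 v(a) = C1 - 3*cos(a)


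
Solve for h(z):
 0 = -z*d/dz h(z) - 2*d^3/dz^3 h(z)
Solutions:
 h(z) = C1 + Integral(C2*airyai(-2^(2/3)*z/2) + C3*airybi(-2^(2/3)*z/2), z)


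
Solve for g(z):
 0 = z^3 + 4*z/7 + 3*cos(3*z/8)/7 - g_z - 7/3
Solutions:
 g(z) = C1 + z^4/4 + 2*z^2/7 - 7*z/3 + 8*sin(3*z/8)/7


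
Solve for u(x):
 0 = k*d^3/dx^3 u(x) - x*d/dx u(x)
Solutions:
 u(x) = C1 + Integral(C2*airyai(x*(1/k)^(1/3)) + C3*airybi(x*(1/k)^(1/3)), x)


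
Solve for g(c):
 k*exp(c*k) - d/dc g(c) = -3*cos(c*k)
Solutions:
 g(c) = C1 + exp(c*k) + 3*sin(c*k)/k


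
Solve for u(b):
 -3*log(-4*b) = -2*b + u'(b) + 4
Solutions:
 u(b) = C1 + b^2 - 3*b*log(-b) + b*(-6*log(2) - 1)


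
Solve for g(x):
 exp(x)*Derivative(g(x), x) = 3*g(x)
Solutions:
 g(x) = C1*exp(-3*exp(-x))


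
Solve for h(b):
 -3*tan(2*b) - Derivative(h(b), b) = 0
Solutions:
 h(b) = C1 + 3*log(cos(2*b))/2


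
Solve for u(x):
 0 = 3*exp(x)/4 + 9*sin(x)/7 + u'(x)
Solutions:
 u(x) = C1 - 3*exp(x)/4 + 9*cos(x)/7


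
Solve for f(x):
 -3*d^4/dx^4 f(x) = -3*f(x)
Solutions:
 f(x) = C1*exp(-x) + C2*exp(x) + C3*sin(x) + C4*cos(x)


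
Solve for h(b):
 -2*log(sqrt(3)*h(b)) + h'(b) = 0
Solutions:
 -Integral(1/(2*log(_y) + log(3)), (_y, h(b))) = C1 - b


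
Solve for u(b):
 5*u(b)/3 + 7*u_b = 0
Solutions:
 u(b) = C1*exp(-5*b/21)


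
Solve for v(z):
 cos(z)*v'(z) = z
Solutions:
 v(z) = C1 + Integral(z/cos(z), z)


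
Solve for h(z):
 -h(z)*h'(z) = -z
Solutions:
 h(z) = -sqrt(C1 + z^2)
 h(z) = sqrt(C1 + z^2)


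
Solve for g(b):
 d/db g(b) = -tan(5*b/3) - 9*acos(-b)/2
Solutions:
 g(b) = C1 - 9*b*acos(-b)/2 - 9*sqrt(1 - b^2)/2 + 3*log(cos(5*b/3))/5


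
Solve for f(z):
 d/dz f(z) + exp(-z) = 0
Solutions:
 f(z) = C1 + exp(-z)


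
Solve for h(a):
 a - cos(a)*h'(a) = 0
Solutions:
 h(a) = C1 + Integral(a/cos(a), a)


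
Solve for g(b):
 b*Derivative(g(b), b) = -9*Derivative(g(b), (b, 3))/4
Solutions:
 g(b) = C1 + Integral(C2*airyai(-2^(2/3)*3^(1/3)*b/3) + C3*airybi(-2^(2/3)*3^(1/3)*b/3), b)


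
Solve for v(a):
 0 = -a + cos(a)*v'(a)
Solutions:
 v(a) = C1 + Integral(a/cos(a), a)


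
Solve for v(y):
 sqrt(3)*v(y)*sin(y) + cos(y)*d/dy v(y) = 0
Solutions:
 v(y) = C1*cos(y)^(sqrt(3))


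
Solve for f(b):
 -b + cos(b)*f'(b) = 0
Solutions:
 f(b) = C1 + Integral(b/cos(b), b)


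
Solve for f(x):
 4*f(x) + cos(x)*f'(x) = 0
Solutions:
 f(x) = C1*(sin(x)^2 - 2*sin(x) + 1)/(sin(x)^2 + 2*sin(x) + 1)


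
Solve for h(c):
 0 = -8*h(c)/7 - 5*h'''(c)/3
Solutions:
 h(c) = C3*exp(-2*3^(1/3)*35^(2/3)*c/35) + (C1*sin(3^(5/6)*35^(2/3)*c/35) + C2*cos(3^(5/6)*35^(2/3)*c/35))*exp(3^(1/3)*35^(2/3)*c/35)


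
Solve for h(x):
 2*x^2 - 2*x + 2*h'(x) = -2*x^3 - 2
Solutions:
 h(x) = C1 - x^4/4 - x^3/3 + x^2/2 - x


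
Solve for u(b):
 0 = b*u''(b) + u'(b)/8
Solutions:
 u(b) = C1 + C2*b^(7/8)


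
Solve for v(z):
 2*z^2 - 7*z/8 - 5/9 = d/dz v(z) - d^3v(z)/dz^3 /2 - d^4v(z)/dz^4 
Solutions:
 v(z) = C1 + C2*exp(-z*((6*sqrt(318) + 107)^(-1/3) + 2 + (6*sqrt(318) + 107)^(1/3))/12)*sin(sqrt(3)*z*(-(6*sqrt(318) + 107)^(1/3) + (6*sqrt(318) + 107)^(-1/3))/12) + C3*exp(-z*((6*sqrt(318) + 107)^(-1/3) + 2 + (6*sqrt(318) + 107)^(1/3))/12)*cos(sqrt(3)*z*(-(6*sqrt(318) + 107)^(1/3) + (6*sqrt(318) + 107)^(-1/3))/12) + C4*exp(z*(-1 + (6*sqrt(318) + 107)^(-1/3) + (6*sqrt(318) + 107)^(1/3))/6) + 2*z^3/3 - 7*z^2/16 + 13*z/9


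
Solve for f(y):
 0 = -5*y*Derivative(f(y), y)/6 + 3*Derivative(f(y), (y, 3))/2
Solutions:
 f(y) = C1 + Integral(C2*airyai(15^(1/3)*y/3) + C3*airybi(15^(1/3)*y/3), y)


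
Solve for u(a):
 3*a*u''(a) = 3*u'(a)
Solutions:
 u(a) = C1 + C2*a^2


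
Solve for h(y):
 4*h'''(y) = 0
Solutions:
 h(y) = C1 + C2*y + C3*y^2


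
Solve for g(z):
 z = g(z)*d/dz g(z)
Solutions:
 g(z) = -sqrt(C1 + z^2)
 g(z) = sqrt(C1 + z^2)


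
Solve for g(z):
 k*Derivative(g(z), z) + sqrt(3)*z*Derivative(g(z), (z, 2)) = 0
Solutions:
 g(z) = C1 + z^(-sqrt(3)*re(k)/3 + 1)*(C2*sin(sqrt(3)*log(z)*Abs(im(k))/3) + C3*cos(sqrt(3)*log(z)*im(k)/3))


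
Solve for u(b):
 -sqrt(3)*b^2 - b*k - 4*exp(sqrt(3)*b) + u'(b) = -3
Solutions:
 u(b) = C1 + sqrt(3)*b^3/3 + b^2*k/2 - 3*b + 4*sqrt(3)*exp(sqrt(3)*b)/3


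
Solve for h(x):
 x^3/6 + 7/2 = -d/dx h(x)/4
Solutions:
 h(x) = C1 - x^4/6 - 14*x


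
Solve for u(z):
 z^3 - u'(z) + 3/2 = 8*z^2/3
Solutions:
 u(z) = C1 + z^4/4 - 8*z^3/9 + 3*z/2


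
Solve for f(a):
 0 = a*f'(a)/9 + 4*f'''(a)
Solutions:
 f(a) = C1 + Integral(C2*airyai(-6^(1/3)*a/6) + C3*airybi(-6^(1/3)*a/6), a)


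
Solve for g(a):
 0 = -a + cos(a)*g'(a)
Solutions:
 g(a) = C1 + Integral(a/cos(a), a)


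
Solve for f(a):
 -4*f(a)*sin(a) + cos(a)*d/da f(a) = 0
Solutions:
 f(a) = C1/cos(a)^4


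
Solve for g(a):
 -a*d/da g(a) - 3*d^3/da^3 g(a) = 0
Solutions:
 g(a) = C1 + Integral(C2*airyai(-3^(2/3)*a/3) + C3*airybi(-3^(2/3)*a/3), a)


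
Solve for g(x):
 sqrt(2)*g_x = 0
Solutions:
 g(x) = C1


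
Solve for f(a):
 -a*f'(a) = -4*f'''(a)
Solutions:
 f(a) = C1 + Integral(C2*airyai(2^(1/3)*a/2) + C3*airybi(2^(1/3)*a/2), a)


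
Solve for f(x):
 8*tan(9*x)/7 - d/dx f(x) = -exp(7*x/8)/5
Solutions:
 f(x) = C1 + 8*exp(7*x/8)/35 - 8*log(cos(9*x))/63


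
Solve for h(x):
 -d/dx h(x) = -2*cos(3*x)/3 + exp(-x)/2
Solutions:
 h(x) = C1 + 2*sin(3*x)/9 + exp(-x)/2


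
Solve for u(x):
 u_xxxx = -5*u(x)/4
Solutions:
 u(x) = (C1*sin(5^(1/4)*x/2) + C2*cos(5^(1/4)*x/2))*exp(-5^(1/4)*x/2) + (C3*sin(5^(1/4)*x/2) + C4*cos(5^(1/4)*x/2))*exp(5^(1/4)*x/2)


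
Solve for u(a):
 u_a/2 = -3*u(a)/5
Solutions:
 u(a) = C1*exp(-6*a/5)


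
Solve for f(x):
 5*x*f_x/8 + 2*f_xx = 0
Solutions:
 f(x) = C1 + C2*erf(sqrt(10)*x/8)


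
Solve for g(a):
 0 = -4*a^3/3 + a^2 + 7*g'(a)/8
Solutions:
 g(a) = C1 + 8*a^4/21 - 8*a^3/21


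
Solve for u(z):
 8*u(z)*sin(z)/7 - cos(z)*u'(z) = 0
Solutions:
 u(z) = C1/cos(z)^(8/7)


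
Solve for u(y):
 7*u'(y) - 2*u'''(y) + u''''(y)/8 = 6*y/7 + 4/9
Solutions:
 u(y) = C1 + C2*exp(2*y) + C3*exp(y*(7 - sqrt(77))) + C4*exp(y*(7 + sqrt(77))) + 3*y^2/49 + 4*y/63


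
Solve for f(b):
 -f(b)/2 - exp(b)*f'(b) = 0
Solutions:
 f(b) = C1*exp(exp(-b)/2)


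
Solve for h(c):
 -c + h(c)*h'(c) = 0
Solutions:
 h(c) = -sqrt(C1 + c^2)
 h(c) = sqrt(C1 + c^2)


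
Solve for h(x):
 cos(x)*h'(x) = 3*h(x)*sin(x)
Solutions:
 h(x) = C1/cos(x)^3


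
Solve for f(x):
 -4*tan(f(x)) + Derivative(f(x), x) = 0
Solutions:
 f(x) = pi - asin(C1*exp(4*x))
 f(x) = asin(C1*exp(4*x))


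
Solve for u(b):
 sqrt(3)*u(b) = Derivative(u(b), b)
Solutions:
 u(b) = C1*exp(sqrt(3)*b)


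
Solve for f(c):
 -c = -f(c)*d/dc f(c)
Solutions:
 f(c) = -sqrt(C1 + c^2)
 f(c) = sqrt(C1 + c^2)


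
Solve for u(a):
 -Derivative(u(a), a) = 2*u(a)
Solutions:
 u(a) = C1*exp(-2*a)


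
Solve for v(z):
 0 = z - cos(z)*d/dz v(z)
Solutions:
 v(z) = C1 + Integral(z/cos(z), z)


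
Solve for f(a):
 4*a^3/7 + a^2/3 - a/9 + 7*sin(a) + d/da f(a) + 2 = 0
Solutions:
 f(a) = C1 - a^4/7 - a^3/9 + a^2/18 - 2*a + 7*cos(a)


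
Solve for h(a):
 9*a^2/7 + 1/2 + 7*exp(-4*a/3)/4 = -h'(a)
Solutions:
 h(a) = C1 - 3*a^3/7 - a/2 + 21*exp(-4*a/3)/16


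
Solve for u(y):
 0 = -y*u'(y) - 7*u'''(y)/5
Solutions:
 u(y) = C1 + Integral(C2*airyai(-5^(1/3)*7^(2/3)*y/7) + C3*airybi(-5^(1/3)*7^(2/3)*y/7), y)


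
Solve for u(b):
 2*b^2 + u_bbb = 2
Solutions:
 u(b) = C1 + C2*b + C3*b^2 - b^5/30 + b^3/3


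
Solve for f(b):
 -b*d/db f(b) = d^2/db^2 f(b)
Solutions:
 f(b) = C1 + C2*erf(sqrt(2)*b/2)


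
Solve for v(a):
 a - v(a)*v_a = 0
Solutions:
 v(a) = -sqrt(C1 + a^2)
 v(a) = sqrt(C1 + a^2)


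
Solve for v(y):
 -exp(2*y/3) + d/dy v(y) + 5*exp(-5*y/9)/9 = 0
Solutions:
 v(y) = C1 + 3*exp(2*y/3)/2 + exp(-5*y/9)


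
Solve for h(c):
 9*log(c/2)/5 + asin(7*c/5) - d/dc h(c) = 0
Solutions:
 h(c) = C1 + 9*c*log(c)/5 + c*asin(7*c/5) - 9*c/5 - 9*c*log(2)/5 + sqrt(25 - 49*c^2)/7


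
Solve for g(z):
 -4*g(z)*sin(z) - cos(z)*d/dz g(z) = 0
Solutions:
 g(z) = C1*cos(z)^4


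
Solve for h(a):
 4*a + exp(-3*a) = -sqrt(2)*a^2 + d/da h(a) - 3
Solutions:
 h(a) = C1 + sqrt(2)*a^3/3 + 2*a^2 + 3*a - exp(-3*a)/3


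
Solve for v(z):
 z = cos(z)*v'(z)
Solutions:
 v(z) = C1 + Integral(z/cos(z), z)


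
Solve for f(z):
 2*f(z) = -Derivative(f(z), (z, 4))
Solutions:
 f(z) = (C1*sin(2^(3/4)*z/2) + C2*cos(2^(3/4)*z/2))*exp(-2^(3/4)*z/2) + (C3*sin(2^(3/4)*z/2) + C4*cos(2^(3/4)*z/2))*exp(2^(3/4)*z/2)


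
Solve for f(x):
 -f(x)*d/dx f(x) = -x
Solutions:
 f(x) = -sqrt(C1 + x^2)
 f(x) = sqrt(C1 + x^2)


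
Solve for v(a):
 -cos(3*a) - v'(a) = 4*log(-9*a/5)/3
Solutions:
 v(a) = C1 - 4*a*log(-a)/3 - 3*a*log(3) + a*log(15)/3 + 4*a/3 + a*log(5) - sin(3*a)/3


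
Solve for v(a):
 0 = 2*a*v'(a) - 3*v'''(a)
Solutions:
 v(a) = C1 + Integral(C2*airyai(2^(1/3)*3^(2/3)*a/3) + C3*airybi(2^(1/3)*3^(2/3)*a/3), a)


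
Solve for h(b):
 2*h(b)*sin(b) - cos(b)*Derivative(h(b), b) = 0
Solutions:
 h(b) = C1/cos(b)^2


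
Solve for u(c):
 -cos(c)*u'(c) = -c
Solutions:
 u(c) = C1 + Integral(c/cos(c), c)


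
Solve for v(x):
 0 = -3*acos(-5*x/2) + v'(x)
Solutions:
 v(x) = C1 + 3*x*acos(-5*x/2) + 3*sqrt(4 - 25*x^2)/5


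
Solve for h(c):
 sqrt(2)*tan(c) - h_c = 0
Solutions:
 h(c) = C1 - sqrt(2)*log(cos(c))


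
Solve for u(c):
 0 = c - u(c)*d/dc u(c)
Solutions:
 u(c) = -sqrt(C1 + c^2)
 u(c) = sqrt(C1 + c^2)


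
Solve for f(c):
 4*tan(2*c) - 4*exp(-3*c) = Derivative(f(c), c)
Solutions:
 f(c) = C1 + log(tan(2*c)^2 + 1) + 4*exp(-3*c)/3


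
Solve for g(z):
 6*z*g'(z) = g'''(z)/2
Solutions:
 g(z) = C1 + Integral(C2*airyai(12^(1/3)*z) + C3*airybi(12^(1/3)*z), z)


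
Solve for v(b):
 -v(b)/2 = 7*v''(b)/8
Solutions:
 v(b) = C1*sin(2*sqrt(7)*b/7) + C2*cos(2*sqrt(7)*b/7)


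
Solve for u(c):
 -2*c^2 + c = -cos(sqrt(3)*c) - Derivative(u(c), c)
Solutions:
 u(c) = C1 + 2*c^3/3 - c^2/2 - sqrt(3)*sin(sqrt(3)*c)/3


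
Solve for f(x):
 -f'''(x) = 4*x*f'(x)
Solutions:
 f(x) = C1 + Integral(C2*airyai(-2^(2/3)*x) + C3*airybi(-2^(2/3)*x), x)


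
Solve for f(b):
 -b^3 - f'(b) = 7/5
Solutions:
 f(b) = C1 - b^4/4 - 7*b/5


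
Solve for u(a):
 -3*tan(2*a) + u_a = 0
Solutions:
 u(a) = C1 - 3*log(cos(2*a))/2


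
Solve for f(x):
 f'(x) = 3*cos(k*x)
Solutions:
 f(x) = C1 + 3*sin(k*x)/k


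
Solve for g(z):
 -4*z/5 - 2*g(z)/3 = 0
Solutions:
 g(z) = -6*z/5


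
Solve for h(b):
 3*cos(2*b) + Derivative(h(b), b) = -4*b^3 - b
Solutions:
 h(b) = C1 - b^4 - b^2/2 - 3*sin(2*b)/2


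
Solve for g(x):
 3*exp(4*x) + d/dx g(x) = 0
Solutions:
 g(x) = C1 - 3*exp(4*x)/4


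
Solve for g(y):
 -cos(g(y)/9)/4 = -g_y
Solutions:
 -y/4 - 9*log(sin(g(y)/9) - 1)/2 + 9*log(sin(g(y)/9) + 1)/2 = C1


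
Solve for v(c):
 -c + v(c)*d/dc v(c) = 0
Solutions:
 v(c) = -sqrt(C1 + c^2)
 v(c) = sqrt(C1 + c^2)


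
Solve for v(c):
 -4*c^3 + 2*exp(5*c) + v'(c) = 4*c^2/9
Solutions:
 v(c) = C1 + c^4 + 4*c^3/27 - 2*exp(5*c)/5


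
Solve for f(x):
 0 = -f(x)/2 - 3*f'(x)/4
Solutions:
 f(x) = C1*exp(-2*x/3)


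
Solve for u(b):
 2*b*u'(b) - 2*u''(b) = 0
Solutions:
 u(b) = C1 + C2*erfi(sqrt(2)*b/2)


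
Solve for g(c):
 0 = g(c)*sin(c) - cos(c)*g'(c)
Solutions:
 g(c) = C1/cos(c)


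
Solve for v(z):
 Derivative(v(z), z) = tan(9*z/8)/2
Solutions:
 v(z) = C1 - 4*log(cos(9*z/8))/9


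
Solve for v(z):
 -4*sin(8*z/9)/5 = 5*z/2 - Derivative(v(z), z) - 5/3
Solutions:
 v(z) = C1 + 5*z^2/4 - 5*z/3 - 9*cos(8*z/9)/10


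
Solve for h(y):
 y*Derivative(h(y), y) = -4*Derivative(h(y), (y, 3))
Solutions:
 h(y) = C1 + Integral(C2*airyai(-2^(1/3)*y/2) + C3*airybi(-2^(1/3)*y/2), y)


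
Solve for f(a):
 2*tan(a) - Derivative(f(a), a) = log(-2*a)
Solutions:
 f(a) = C1 - a*log(-a) - a*log(2) + a - 2*log(cos(a))
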